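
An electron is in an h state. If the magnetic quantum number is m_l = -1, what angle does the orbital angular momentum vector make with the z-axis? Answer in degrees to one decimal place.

For an h orbital, l = 5.
|L| = ℏ√(l(l+1)) = √30 ℏ.
L_z = m_l ℏ = −1ℏ.
cos θ = L_z/|L| = -1/√30, so θ ≈ 100.5°.

θ ≈ 100.5°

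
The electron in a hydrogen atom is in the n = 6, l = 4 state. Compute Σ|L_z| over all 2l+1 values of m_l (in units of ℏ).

m_l runs from −4 to 4, i.e. {-4, -3, -2, -1, 0, 1, 2, 3, 4}.
Σ|m_l| = 2·4(4+1)/2 = 20.

Σ|L_z| = 20 ℏ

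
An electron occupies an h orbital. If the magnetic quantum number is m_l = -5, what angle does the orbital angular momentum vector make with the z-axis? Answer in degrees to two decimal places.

θ ≈ 155.91°

The letter h corresponds to l = 5.
|L| = ℏ√(l(l+1)) = √30 ℏ.
L_z = m_l ℏ = −5ℏ.
cos θ = L_z/|L| = -5/√30, so θ ≈ 155.91°.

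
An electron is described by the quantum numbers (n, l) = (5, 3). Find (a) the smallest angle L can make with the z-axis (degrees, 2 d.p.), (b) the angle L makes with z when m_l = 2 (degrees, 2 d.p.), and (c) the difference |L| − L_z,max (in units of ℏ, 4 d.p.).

θ_min ≈ 30.00°; θ(m_l=2) ≈ 54.74°; |L|−L_z,max ≈ 0.4641ℏ

cos θ_min = 3/√12, so θ_min ≈ 30.00°.
For m_l = 2: cos θ = 2/√12, θ ≈ 54.74°.
|L| − L_z,max = (2√3 − 3)ℏ ≈ 0.4641ℏ.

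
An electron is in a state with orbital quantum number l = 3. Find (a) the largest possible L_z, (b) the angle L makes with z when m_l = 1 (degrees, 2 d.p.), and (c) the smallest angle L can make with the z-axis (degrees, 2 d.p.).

L_z,max = lℏ = 3ℏ.
For m_l = 1: cos θ = 1/√12, θ ≈ 73.22°.
cos θ_min = 3/√12, so θ_min ≈ 30.00°.

L_z,max = 3ℏ; θ(m_l=1) ≈ 73.22°; θ_min ≈ 30.00°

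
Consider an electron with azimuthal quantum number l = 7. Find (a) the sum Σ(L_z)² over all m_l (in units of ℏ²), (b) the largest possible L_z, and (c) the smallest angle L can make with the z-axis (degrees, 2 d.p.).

Σ(L_z)² = 280 ℏ²; L_z,max = 7ℏ; θ_min ≈ 20.70°

Σ m_l² = 280, so Σ(L_z)² = 280 ℏ².
L_z,max = lℏ = 7ℏ.
cos θ_min = 7/√56, so θ_min ≈ 20.70°.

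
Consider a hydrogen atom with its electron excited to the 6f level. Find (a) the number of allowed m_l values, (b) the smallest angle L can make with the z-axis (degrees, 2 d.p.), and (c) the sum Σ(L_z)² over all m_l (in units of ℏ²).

7 values; θ_min ≈ 30.00°; Σ(L_z)² = 28 ℏ²

The 6f level has l = 3.
There are 2l+1 = 7 values of m_l.
cos θ_min = 3/√12, so θ_min ≈ 30.00°.
Σ m_l² = 28, so Σ(L_z)² = 28 ℏ².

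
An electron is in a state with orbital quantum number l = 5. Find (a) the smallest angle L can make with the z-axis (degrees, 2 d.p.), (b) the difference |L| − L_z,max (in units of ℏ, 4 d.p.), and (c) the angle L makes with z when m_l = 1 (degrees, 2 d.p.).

cos θ_min = 5/√30, so θ_min ≈ 24.09°.
|L| − L_z,max = (√30 − 5)ℏ ≈ 0.4772ℏ.
For m_l = 1: cos θ = 1/√30, θ ≈ 79.48°.

θ_min ≈ 24.09°; |L|−L_z,max ≈ 0.4772ℏ; θ(m_l=1) ≈ 79.48°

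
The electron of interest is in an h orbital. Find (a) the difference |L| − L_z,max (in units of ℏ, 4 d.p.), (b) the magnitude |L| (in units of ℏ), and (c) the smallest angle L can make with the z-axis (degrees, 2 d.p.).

|L|−L_z,max ≈ 0.4772ℏ; |L| = √30 ℏ ≈ 5.477ℏ; θ_min ≈ 24.09°

The letter h corresponds to l = 5.
|L| − L_z,max = (√30 − 5)ℏ ≈ 0.4772ℏ.
|L| = ℏ√(5·6) = √30 ℏ ≈ 5.477ℏ.
cos θ_min = 5/√30, so θ_min ≈ 24.09°.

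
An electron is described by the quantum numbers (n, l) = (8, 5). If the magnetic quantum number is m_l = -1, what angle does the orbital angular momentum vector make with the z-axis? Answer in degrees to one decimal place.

|L| = √(l(l+1)) ℏ = √30 ℏ.
L_z = m_l ℏ = −1ℏ.
cos θ = L_z/|L| = -1/√30, so θ ≈ 100.5°.

θ ≈ 100.5°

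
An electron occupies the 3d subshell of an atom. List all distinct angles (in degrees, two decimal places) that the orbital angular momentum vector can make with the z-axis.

The 3d subshell has l = 2.
|L| = ℏ√(l(l+1)) = √6 ℏ.
cos θ = m_l/√6 for each m_l ∈ {-2, -1, 0, 1, 2}.

θ ∈ {35.26°, 65.91°, 90.00°, 114.09°, 144.74°}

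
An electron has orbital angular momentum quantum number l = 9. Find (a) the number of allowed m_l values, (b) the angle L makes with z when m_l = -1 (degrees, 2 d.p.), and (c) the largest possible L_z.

19 values; θ(m_l=-1) ≈ 96.05°; L_z,max = 9ℏ

There are 2l+1 = 19 values of m_l.
For m_l = -1: cos θ = -1/√90, θ ≈ 96.05°.
L_z,max = lℏ = 9ℏ.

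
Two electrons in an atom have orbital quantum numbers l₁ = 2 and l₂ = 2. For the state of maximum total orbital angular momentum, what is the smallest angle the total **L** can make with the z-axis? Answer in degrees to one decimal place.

The total orbital quantum number L ranges from |l₁ − l₂| to l₁ + l₂ in integer steps.
Allowed values: L = 0, 1, 2, 3, 4.
The maximum is L = 4, with |L_tot| = ℏ√(4·5) = 2√5 ℏ.
The minimum angle with z is arccos(4/√20) ≈ 26.6°.

θ_min ≈ 26.6°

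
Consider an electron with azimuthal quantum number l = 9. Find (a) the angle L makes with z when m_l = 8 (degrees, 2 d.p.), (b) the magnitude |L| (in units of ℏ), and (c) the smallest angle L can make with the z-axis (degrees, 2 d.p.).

For m_l = 8: cos θ = 8/√90, θ ≈ 32.51°.
|L| = ℏ√(9·10) = 3√10 ℏ ≈ 9.487ℏ.
cos θ_min = 9/√90, so θ_min ≈ 18.43°.

θ(m_l=8) ≈ 32.51°; |L| = 3√10 ℏ ≈ 9.487ℏ; θ_min ≈ 18.43°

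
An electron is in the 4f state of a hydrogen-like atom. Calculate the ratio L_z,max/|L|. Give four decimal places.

4f means n = 4, l = 3.
|L| = 2√3 ℏ ≈ 3.4641ℏ, while L_z,max = lℏ = 3ℏ.
L_z,max/|L| = 3/√12 = 0.8660.

L_z,max/|L| = 0.8660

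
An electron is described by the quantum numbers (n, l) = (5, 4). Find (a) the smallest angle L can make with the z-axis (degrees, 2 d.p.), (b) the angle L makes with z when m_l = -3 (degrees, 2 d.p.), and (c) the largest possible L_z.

θ_min ≈ 26.57°; θ(m_l=-3) ≈ 132.13°; L_z,max = 4ℏ

cos θ_min = 4/√20, so θ_min ≈ 26.57°.
For m_l = -3: cos θ = -3/√20, θ ≈ 132.13°.
L_z,max = lℏ = 4ℏ.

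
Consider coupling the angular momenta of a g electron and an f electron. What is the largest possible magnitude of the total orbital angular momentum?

|L_tot|_max = 2√14 ℏ ≈ 7.483ℏ

L runs from |4 − 3| = 1 to 4 + 3 = 7.
So L can be 1, 2, 3, 4, 5, 6, 7.
The largest magnitude corresponds to L = 7: |L_tot| = ℏ√(7·8) = 2√14 ℏ.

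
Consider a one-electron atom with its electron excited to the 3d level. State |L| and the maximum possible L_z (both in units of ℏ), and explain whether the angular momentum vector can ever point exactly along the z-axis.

No: L_z,max = 2ℏ < |L| = √6 ℏ ≈ 2.449ℏ

The 3d level has l = 2.
|L| = √6 ℏ ≈ 2.4495ℏ, while L_z,max = lℏ = 2ℏ.
Since |L| > L_z,max, the vector can never point exactly along z; the closest it comes is θ_min = arccos(2/√6) ≈ 35.3°.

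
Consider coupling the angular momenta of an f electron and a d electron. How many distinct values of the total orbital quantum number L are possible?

L runs from |3 − 2| = 1 to 3 + 2 = 5.
L ∈ {1, 2, 3, 4, 5}.
That is 5 values.

5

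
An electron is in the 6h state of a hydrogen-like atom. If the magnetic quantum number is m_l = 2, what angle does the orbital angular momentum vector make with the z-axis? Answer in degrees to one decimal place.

θ ≈ 68.6°

For 6h, l = 5.
|L|² = l(l+1)ℏ² = 30ℏ², so |L| = √30 ℏ.
L_z = m_l ℏ = 2ℏ.
cos θ = L_z/|L| = 2/√30, so θ ≈ 68.6°.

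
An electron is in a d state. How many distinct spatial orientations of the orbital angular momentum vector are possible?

The letter d corresponds to l = 2.
The number of m_l values is 2l + 1 = 2·2 + 1 = 5.

5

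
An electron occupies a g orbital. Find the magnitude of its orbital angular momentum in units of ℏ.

|L| = 2√5 ℏ ≈ 4.472ℏ

The letter g corresponds to l = 4.
|L| = ℏ√(l(l+1)) = ℏ√(4·5) = 2√5 ℏ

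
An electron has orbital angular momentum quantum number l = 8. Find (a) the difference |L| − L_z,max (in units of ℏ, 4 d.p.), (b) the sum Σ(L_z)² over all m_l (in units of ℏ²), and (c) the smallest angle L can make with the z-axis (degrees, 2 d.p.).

|L| − L_z,max = (6√2 − 8)ℏ ≈ 0.4853ℏ.
Σ m_l² = 408, so Σ(L_z)² = 408 ℏ².
cos θ_min = 8/√72, so θ_min ≈ 19.47°.

|L|−L_z,max ≈ 0.4853ℏ; Σ(L_z)² = 408 ℏ²; θ_min ≈ 19.47°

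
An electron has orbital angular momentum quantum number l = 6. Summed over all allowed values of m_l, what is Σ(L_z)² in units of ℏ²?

The allowed m_l values are -6, -5, -4, -3, -2, -1, 0, 1, 2, 3, 4, 5, 6.
Σ m_l² = 2·(1 + 4 + 9 + 16 + 25 + 36) = 182.

Σ(L_z)² = 182 ℏ²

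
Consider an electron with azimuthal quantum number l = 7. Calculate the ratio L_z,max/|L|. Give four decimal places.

|L| = 2√14 ℏ ≈ 7.4833ℏ, while L_z,max = lℏ = 7ℏ.
L_z,max/|L| = 7/√56 = 0.9354.

L_z,max/|L| = 0.9354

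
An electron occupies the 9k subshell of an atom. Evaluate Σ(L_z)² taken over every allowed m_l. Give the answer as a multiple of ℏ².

Σ(L_z)² = 280 ℏ²

For 9k, l = 7.
m_l runs from −7 to 7, i.e. {-7, -6, -5, -4, -3, -2, -1, 0, 1, 2, 3, 4, 5, 6, 7}.
Σ m_l² = 2·(1 + 4 + 9 + 16 + 25 + 36 + 49) = 280.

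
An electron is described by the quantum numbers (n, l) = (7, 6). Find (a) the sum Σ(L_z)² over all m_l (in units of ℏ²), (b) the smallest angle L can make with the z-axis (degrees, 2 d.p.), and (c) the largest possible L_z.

Σ m_l² = 182, so Σ(L_z)² = 182 ℏ².
cos θ_min = 6/√42, so θ_min ≈ 22.21°.
L_z,max = lℏ = 6ℏ.

Σ(L_z)² = 182 ℏ²; θ_min ≈ 22.21°; L_z,max = 6ℏ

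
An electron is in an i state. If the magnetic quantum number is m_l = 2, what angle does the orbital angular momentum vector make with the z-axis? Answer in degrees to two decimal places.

θ ≈ 72.02°

An i state has l = 6.
|L| = √(l(l+1)) ℏ = √42 ℏ.
L_z = m_l ℏ = 2ℏ.
cos θ = L_z/|L| = 2/√42, so θ ≈ 72.02°.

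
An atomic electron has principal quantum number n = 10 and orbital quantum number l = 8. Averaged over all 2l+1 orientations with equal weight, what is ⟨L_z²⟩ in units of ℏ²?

The allowed m_l values are -8, -7, -6, -5, -4, -3, -2, -1, 0, 1, 2, 3, 4, 5, 6, 7, 8.
Average of L_z² over 17 states: 408/17 ℏ² = 24 ℏ².

⟨L_z²⟩ = 24 ℏ²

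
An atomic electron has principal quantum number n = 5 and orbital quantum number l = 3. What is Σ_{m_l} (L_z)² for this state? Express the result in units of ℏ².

m_l runs from −3 to 3, i.e. {-3, -2, -1, 0, 1, 2, 3}.
Σ m_l² = l(l+1)(2l+1)/3 = 3·4·7/3 = 28.

Σ(L_z)² = 28 ℏ²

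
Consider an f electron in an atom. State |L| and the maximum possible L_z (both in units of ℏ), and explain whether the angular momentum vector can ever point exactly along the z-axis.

An f state has l = 3.
|L| = 2√3 ℏ ≈ 3.4641ℏ, while L_z,max = lℏ = 3ℏ.
Since |L| > L_z,max, the vector can never point exactly along z; the closest it comes is θ_min = arccos(3/√12) ≈ 30.0°.

No: L_z,max = 3ℏ < |L| = 2√3 ℏ ≈ 3.464ℏ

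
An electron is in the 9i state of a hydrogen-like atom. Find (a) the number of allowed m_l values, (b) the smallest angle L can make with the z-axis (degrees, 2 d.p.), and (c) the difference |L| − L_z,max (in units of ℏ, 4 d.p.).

9i means n = 9, l = 6.
There are 2l+1 = 13 values of m_l.
cos θ_min = 6/√42, so θ_min ≈ 22.21°.
|L| − L_z,max = (√42 − 6)ℏ ≈ 0.4807ℏ.

13 values; θ_min ≈ 22.21°; |L|−L_z,max ≈ 0.4807ℏ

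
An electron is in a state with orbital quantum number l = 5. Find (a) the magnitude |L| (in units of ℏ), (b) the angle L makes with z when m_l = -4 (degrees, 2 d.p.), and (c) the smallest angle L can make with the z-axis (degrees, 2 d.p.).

|L| = ℏ√(5·6) = √30 ℏ ≈ 5.477ℏ.
For m_l = -4: cos θ = -4/√30, θ ≈ 136.91°.
cos θ_min = 5/√30, so θ_min ≈ 24.09°.

|L| = √30 ℏ ≈ 5.477ℏ; θ(m_l=-4) ≈ 136.91°; θ_min ≈ 24.09°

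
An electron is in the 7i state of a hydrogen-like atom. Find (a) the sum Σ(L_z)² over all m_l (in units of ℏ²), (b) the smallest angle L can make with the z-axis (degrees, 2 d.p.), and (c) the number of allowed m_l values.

The 7i subshell has l = 6.
Σ m_l² = 182, so Σ(L_z)² = 182 ℏ².
cos θ_min = 6/√42, so θ_min ≈ 22.21°.
There are 2l+1 = 13 values of m_l.

Σ(L_z)² = 182 ℏ²; θ_min ≈ 22.21°; 13 values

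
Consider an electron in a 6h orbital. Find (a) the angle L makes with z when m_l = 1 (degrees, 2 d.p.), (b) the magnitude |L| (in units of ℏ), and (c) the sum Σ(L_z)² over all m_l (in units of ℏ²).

For 6h, l = 5.
For m_l = 1: cos θ = 1/√30, θ ≈ 79.48°.
|L| = ℏ√(5·6) = √30 ℏ ≈ 5.477ℏ.
Σ m_l² = 110, so Σ(L_z)² = 110 ℏ².

θ(m_l=1) ≈ 79.48°; |L| = √30 ℏ ≈ 5.477ℏ; Σ(L_z)² = 110 ℏ²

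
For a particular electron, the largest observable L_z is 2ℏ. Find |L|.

|L| = √6 ℏ ≈ 2.449ℏ

The maximum L_z equals lℏ, giving l = 2.
Then |L| = ℏ√(2·3) = √6 ℏ.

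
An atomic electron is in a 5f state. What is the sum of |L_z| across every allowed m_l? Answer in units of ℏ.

Σ|L_z| = 12 ℏ

5f means n = 5, l = 3.
The allowed m_l values are -3, -2, -1, 0, 1, 2, 3.
Σ|m_l| = l(l+1) = 12.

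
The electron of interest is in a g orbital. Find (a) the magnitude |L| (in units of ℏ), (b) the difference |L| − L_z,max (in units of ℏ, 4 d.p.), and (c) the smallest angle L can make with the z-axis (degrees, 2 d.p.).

A g state has l = 4.
|L| = ℏ√(4·5) = 2√5 ℏ ≈ 4.472ℏ.
|L| − L_z,max = (2√5 − 4)ℏ ≈ 0.4721ℏ.
cos θ_min = 4/√20, so θ_min ≈ 26.57°.

|L| = 2√5 ℏ ≈ 4.472ℏ; |L|−L_z,max ≈ 0.4721ℏ; θ_min ≈ 26.57°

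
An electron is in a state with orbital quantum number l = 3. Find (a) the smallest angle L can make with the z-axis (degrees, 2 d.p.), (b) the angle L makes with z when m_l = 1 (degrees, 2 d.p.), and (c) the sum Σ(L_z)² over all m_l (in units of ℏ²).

θ_min ≈ 30.00°; θ(m_l=1) ≈ 73.22°; Σ(L_z)² = 28 ℏ²

cos θ_min = 3/√12, so θ_min ≈ 30.00°.
For m_l = 1: cos θ = 1/√12, θ ≈ 73.22°.
Σ m_l² = 28, so Σ(L_z)² = 28 ℏ².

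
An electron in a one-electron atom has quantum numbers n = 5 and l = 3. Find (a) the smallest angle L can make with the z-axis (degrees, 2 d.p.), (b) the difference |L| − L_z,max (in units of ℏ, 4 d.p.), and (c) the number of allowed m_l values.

cos θ_min = 3/√12, so θ_min ≈ 30.00°.
|L| − L_z,max = (2√3 − 3)ℏ ≈ 0.4641ℏ.
There are 2l+1 = 7 values of m_l.

θ_min ≈ 30.00°; |L|−L_z,max ≈ 0.4641ℏ; 7 values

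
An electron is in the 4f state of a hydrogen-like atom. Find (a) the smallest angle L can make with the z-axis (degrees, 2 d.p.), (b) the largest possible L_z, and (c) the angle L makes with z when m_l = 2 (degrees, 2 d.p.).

θ_min ≈ 30.00°; L_z,max = 3ℏ; θ(m_l=2) ≈ 54.74°

The 4f subshell has l = 3.
cos θ_min = 3/√12, so θ_min ≈ 30.00°.
L_z,max = lℏ = 3ℏ.
For m_l = 2: cos θ = 2/√12, θ ≈ 54.74°.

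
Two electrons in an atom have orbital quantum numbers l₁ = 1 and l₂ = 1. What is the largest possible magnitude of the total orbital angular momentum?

|L_tot|_max = √6 ℏ ≈ 2.449ℏ

By the triangle rule, |l₁ − l₂| ≤ L ≤ l₁ + l₂.
Allowed values: L = 0, 1, 2.
The largest magnitude corresponds to L = 2: |L_tot| = ℏ√(2·3) = √6 ℏ.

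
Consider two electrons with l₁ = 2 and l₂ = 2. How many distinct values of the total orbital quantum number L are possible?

The total orbital quantum number L ranges from |l₁ − l₂| to l₁ + l₂ in integer steps.
L ∈ {0, 1, 2, 3, 4}.
That is 5 values.

5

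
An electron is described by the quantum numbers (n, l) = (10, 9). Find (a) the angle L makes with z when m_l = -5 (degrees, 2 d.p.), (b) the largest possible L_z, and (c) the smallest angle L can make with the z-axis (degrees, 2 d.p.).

θ(m_l=-5) ≈ 121.81°; L_z,max = 9ℏ; θ_min ≈ 18.43°

For m_l = -5: cos θ = -5/√90, θ ≈ 121.81°.
L_z,max = lℏ = 9ℏ.
cos θ_min = 9/√90, so θ_min ≈ 18.43°.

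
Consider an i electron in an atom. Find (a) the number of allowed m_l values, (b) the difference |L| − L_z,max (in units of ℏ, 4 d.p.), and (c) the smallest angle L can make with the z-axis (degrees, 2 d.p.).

An i state has l = 6.
There are 2l+1 = 13 values of m_l.
|L| − L_z,max = (√42 − 6)ℏ ≈ 0.4807ℏ.
cos θ_min = 6/√42, so θ_min ≈ 22.21°.

13 values; |L|−L_z,max ≈ 0.4807ℏ; θ_min ≈ 22.21°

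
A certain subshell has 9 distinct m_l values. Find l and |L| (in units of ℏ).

l = 4, |L| = 2√5 ℏ ≈ 4.472ℏ

9 = 2l + 1, so l = (9−1)/2 = 4.
|L| = ℏ√(l(l+1)) = ℏ√(4·5) = 2√5 ℏ.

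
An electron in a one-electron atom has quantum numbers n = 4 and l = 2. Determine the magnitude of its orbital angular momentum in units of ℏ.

|L| = √6 ℏ ≈ 2.449ℏ

|L| = ℏ√(l(l+1)) = ℏ√(2·3) = √6 ℏ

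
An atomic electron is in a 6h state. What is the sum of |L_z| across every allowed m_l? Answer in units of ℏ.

Σ|L_z| = 30 ℏ

The 6h subshell has l = 5.
The allowed m_l values are -5, -4, -3, -2, -1, 0, 1, 2, 3, 4, 5.
Σ|m_l| = l(l+1) = 30.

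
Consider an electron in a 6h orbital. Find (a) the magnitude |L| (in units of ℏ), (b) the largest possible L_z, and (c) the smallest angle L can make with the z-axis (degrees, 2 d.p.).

|L| = √30 ℏ ≈ 5.477ℏ; L_z,max = 5ℏ; θ_min ≈ 24.09°

The 6h subshell has l = 5.
|L| = ℏ√(5·6) = √30 ℏ ≈ 5.477ℏ.
L_z,max = lℏ = 5ℏ.
cos θ_min = 5/√30, so θ_min ≈ 24.09°.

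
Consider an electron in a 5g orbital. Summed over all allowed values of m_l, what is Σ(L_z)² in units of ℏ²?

For 5g, l = 4.
m_l ∈ {-4, -3, -2, -1, 0, 1, 2, 3, 4}.
Σ m_l² = 2·(1 + 4 + 9 + 16) = 60.

Σ(L_z)² = 60 ℏ²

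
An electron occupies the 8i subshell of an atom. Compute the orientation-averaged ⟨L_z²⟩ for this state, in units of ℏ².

For 8i, l = 6.
m_l ∈ {-6, -5, -4, -3, -2, -1, 0, 1, 2, 3, 4, 5, 6}.
⟨L_z²⟩ = ℏ²·l(l+1)/3 = 14ℏ².

⟨L_z²⟩ = 14 ℏ²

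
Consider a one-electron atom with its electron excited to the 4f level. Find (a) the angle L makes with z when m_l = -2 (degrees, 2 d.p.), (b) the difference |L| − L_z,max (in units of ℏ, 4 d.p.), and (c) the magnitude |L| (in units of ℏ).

θ(m_l=-2) ≈ 125.26°; |L|−L_z,max ≈ 0.4641ℏ; |L| = 2√3 ℏ ≈ 3.464ℏ

The 4f level has l = 3.
For m_l = -2: cos θ = -2/√12, θ ≈ 125.26°.
|L| − L_z,max = (2√3 − 3)ℏ ≈ 0.4641ℏ.
|L| = ℏ√(3·4) = 2√3 ℏ ≈ 3.464ℏ.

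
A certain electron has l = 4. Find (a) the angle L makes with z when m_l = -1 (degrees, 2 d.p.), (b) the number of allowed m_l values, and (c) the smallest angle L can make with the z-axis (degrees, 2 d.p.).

θ(m_l=-1) ≈ 102.92°; 9 values; θ_min ≈ 26.57°

For m_l = -1: cos θ = -1/√20, θ ≈ 102.92°.
There are 2l+1 = 9 values of m_l.
cos θ_min = 4/√20, so θ_min ≈ 26.57°.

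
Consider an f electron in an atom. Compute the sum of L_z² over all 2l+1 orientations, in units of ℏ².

Σ(L_z)² = 28 ℏ²

For an f orbital, l = 3.
The allowed m_l values are -3, -2, -1, 0, 1, 2, 3.
Σ m_l² = 2·(1 + 4 + 9) = 28.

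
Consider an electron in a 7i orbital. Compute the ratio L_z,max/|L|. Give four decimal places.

The 7i subshell has l = 6.
|L| = √42 ℏ ≈ 6.4807ℏ, while L_z,max = lℏ = 6ℏ.
L_z,max/|L| = 6/√42 = 0.9258.

L_z,max/|L| = 0.9258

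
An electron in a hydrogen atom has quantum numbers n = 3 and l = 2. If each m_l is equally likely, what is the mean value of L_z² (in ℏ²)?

⟨L_z²⟩ = 2 ℏ²

m_l ∈ {-2, -1, 0, 1, 2}.
Average of L_z² over 5 states: 10/5 ℏ² = 2 ℏ².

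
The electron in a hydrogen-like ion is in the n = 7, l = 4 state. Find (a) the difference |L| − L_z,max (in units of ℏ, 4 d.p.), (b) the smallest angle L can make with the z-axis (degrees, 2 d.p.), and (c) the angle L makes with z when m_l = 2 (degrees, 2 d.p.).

|L|−L_z,max ≈ 0.4721ℏ; θ_min ≈ 26.57°; θ(m_l=2) ≈ 63.43°

|L| − L_z,max = (2√5 − 4)ℏ ≈ 0.4721ℏ.
cos θ_min = 4/√20, so θ_min ≈ 26.57°.
For m_l = 2: cos θ = 2/√20, θ ≈ 63.43°.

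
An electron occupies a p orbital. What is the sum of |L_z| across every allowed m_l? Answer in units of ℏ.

P corresponds to l = 1.
m_l runs from −1 to 1, i.e. {-1, 0, 1}.
Σ|m_l| = 2·1(1+1)/2 = 2.

Σ|L_z| = 2 ℏ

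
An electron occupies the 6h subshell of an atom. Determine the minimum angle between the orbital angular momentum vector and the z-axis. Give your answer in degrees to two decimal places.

The 6h subshell has l = 5.
|L|² = l(l+1)ℏ² = 30ℏ², so |L| = √30 ℏ.
The smallest angle corresponds to the largest L_z, i.e. m_l = l = 5, giving L_z = 5ℏ.
cos θ_min = 5/√30, so θ_min ≈ 24.09°.

θ_min ≈ 24.09°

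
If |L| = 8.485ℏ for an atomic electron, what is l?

l = 8

|L| = ℏ√(l(l+1)), so l(l+1) = 72.
Solving: l = 8.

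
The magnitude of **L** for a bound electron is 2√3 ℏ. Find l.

(|L|/ℏ)² = l(l+1) = 12.
l² + l − 12 = 0 ⇒ l = 3.

l = 3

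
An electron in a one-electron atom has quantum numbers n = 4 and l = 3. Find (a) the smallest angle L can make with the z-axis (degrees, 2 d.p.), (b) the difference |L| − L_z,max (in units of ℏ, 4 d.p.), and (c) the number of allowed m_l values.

cos θ_min = 3/√12, so θ_min ≈ 30.00°.
|L| − L_z,max = (2√3 − 3)ℏ ≈ 0.4641ℏ.
There are 2l+1 = 7 values of m_l.

θ_min ≈ 30.00°; |L|−L_z,max ≈ 0.4641ℏ; 7 values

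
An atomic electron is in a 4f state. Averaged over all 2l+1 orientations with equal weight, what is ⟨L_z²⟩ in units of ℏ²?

⟨L_z²⟩ = 4 ℏ²

4f means n = 4, l = 3.
The allowed m_l values are -3, -2, -1, 0, 1, 2, 3.
⟨L_z²⟩ = ℏ²·l(l+1)/3 = 4ℏ².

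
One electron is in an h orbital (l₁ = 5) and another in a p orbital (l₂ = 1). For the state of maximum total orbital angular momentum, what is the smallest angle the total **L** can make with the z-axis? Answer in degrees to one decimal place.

Angular momentum addition gives L = |l₁ − l₂|, …, l₁ + l₂.
So L can be 4, 5, 6.
The maximum is L = 6, with |L_tot| = ℏ√(6·7) = √42 ℏ.
The minimum angle with z is arccos(6/√42) ≈ 22.2°.

θ_min ≈ 22.2°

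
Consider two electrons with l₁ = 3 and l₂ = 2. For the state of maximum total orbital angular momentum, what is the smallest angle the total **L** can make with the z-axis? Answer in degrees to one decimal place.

L runs from |3 − 2| = 1 to 3 + 2 = 5.
L ∈ {1, 2, 3, 4, 5}.
The maximum is L = 5, with |L_tot| = ℏ√(5·6) = √30 ℏ.
The minimum angle with z is arccos(5/√30) ≈ 24.1°.

θ_min ≈ 24.1°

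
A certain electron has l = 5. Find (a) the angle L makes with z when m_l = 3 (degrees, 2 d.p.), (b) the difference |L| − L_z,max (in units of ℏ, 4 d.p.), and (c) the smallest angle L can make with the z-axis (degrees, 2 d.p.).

For m_l = 3: cos θ = 3/√30, θ ≈ 56.79°.
|L| − L_z,max = (√30 − 5)ℏ ≈ 0.4772ℏ.
cos θ_min = 5/√30, so θ_min ≈ 24.09°.

θ(m_l=3) ≈ 56.79°; |L|−L_z,max ≈ 0.4772ℏ; θ_min ≈ 24.09°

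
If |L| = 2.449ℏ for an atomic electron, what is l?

l = 2

(|L|/ℏ)² = l(l+1) = 6.
l² + l − 6 = 0 ⇒ l = 2.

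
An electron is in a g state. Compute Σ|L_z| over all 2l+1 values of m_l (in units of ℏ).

For a g orbital, l = 4.
The allowed m_l values are -4, -3, -2, -1, 0, 1, 2, 3, 4.
Σ|m_l| = l(l+1) = 20.

Σ|L_z| = 20 ℏ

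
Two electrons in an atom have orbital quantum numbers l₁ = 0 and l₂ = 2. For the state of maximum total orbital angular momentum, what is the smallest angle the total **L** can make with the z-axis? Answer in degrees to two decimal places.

L runs from |0 − 2| = 2 to 0 + 2 = 2.
L ∈ {2}.
The maximum is L = 2, with |L_tot| = ℏ√(2·3) = √6 ℏ.
The minimum angle with z is arccos(2/√6) ≈ 35.26°.

θ_min ≈ 35.26°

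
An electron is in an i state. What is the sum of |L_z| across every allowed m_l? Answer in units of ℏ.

An i state has l = 6.
The allowed m_l values are -6, -5, -4, -3, -2, -1, 0, 1, 2, 3, 4, 5, 6.
Σ|m_l| = 2·6(6+1)/2 = 42.

Σ|L_z| = 42 ℏ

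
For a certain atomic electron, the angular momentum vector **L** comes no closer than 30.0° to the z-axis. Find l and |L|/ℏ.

cos²θ_min = l/(l+1) = 0.7500.
Solving: l = 3.
Then |L| = ℏ√(3·4) = 2√3 ℏ.

l = 3, |L| = 2√3 ℏ ≈ 3.464ℏ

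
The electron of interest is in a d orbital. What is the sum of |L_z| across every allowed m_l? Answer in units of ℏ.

Σ|L_z| = 6 ℏ

D corresponds to l = 2.
The allowed m_l values are -2, -1, 0, 1, 2.
Σ|m_l| = l(l+1) = 6.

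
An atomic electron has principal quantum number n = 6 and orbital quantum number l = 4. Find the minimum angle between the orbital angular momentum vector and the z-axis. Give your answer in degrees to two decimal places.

|L|² = l(l+1)ℏ² = 20ℏ², so |L| = 2√5 ℏ.
The smallest angle corresponds to the largest L_z, i.e. m_l = l = 4, giving L_z = 4ℏ.
cos θ_min = 4/√20, so θ_min ≈ 26.57°.

θ_min ≈ 26.57°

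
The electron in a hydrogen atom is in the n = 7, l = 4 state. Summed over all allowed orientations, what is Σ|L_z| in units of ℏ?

Σ|L_z| = 20 ℏ

m_l ∈ {-4, -3, -2, -1, 0, 1, 2, 3, 4}.
Σ|m_l| = 2(1+2+…+4) = 20.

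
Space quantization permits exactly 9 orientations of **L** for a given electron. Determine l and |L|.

l = 4, |L| = 2√5 ℏ ≈ 4.472ℏ

Since there are 2l+1 = 9 values of m_l, l = 4.
Then |L| = √(l(l+1)) ℏ = 2√5 ℏ.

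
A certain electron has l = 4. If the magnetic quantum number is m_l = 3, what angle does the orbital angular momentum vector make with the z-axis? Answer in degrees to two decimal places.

θ ≈ 47.87°

|L| = ℏ√(l(l+1)) = 2√5 ℏ.
L_z = m_l ℏ = 3ℏ.
cos θ = L_z/|L| = 3/√20, so θ ≈ 47.87°.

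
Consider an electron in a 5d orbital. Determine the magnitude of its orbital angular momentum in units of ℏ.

5d means n = 5, l = 2.
|L| = ℏ√(l(l+1)) = ℏ√(2·3) = √6 ℏ

|L| = √6 ℏ ≈ 2.449ℏ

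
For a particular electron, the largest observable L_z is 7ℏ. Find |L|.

L_z,max = lℏ, so l = 7.
|L| = √(l(l+1)) ℏ = 2√14 ℏ.

|L| = 2√14 ℏ ≈ 7.483ℏ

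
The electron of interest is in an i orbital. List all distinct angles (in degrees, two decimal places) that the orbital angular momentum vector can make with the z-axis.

An i state has l = 6.
|L| = ℏ√(l(l+1)) = √42 ℏ.
cos θ = m_l/√42 for each m_l ∈ {-6, -5, -4, -3, -2, -1, 0, 1, 2, 3, 4, 5, 6}.

θ ∈ {22.21°, 39.51°, 51.89°, 62.42°, 72.02°, 81.12°, 90.00°, 98.88°, 107.98°, 117.58°, 128.11°, 140.49°, 157.79°}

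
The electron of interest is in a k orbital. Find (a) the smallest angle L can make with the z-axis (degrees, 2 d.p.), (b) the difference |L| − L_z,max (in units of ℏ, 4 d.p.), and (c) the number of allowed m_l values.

The letter k corresponds to l = 7.
cos θ_min = 7/√56, so θ_min ≈ 20.70°.
|L| − L_z,max = (2√14 − 7)ℏ ≈ 0.4833ℏ.
There are 2l+1 = 15 values of m_l.

θ_min ≈ 20.70°; |L|−L_z,max ≈ 0.4833ℏ; 15 values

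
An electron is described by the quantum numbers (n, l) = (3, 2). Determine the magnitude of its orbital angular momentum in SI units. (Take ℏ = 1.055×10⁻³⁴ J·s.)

|L| = 2.584×10⁻³⁴ J·s

|L| = ℏ√(l(l+1)) = ℏ√(2·3) = √6 ℏ
Numerically, |L| = 2.449 × (1.055×10⁻³⁴ J·s) = 2.584×10⁻³⁴ J·s.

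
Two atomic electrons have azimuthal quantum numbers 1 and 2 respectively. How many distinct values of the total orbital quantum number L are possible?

3

L runs from |1 − 2| = 1 to 1 + 2 = 3.
L ∈ {1, 2, 3}.
That is 3 values.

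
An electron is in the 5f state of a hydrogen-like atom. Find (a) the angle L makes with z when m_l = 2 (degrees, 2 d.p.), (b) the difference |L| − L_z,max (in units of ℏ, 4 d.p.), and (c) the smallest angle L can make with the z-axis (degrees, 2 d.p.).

5f means n = 5, l = 3.
For m_l = 2: cos θ = 2/√12, θ ≈ 54.74°.
|L| − L_z,max = (2√3 − 3)ℏ ≈ 0.4641ℏ.
cos θ_min = 3/√12, so θ_min ≈ 30.00°.

θ(m_l=2) ≈ 54.74°; |L|−L_z,max ≈ 0.4641ℏ; θ_min ≈ 30.00°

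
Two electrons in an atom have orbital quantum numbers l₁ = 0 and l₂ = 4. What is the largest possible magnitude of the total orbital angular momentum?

The total orbital quantum number L ranges from |l₁ − l₂| to l₁ + l₂ in integer steps.
So L can be 4.
The largest magnitude corresponds to L = 4: |L_tot| = ℏ√(4·5) = 2√5 ℏ.

|L_tot|_max = 2√5 ℏ ≈ 4.472ℏ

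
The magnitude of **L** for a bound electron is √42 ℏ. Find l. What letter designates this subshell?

l = 6 (i orbital)

|L| = ℏ√(l(l+1)), so l(l+1) = 42.
l² + l − 42 = 0 ⇒ l = 6.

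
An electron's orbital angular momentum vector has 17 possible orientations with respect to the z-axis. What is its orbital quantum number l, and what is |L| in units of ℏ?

17 = 2l + 1, so l = (17−1)/2 = 8.
|L| = ℏ√(l(l+1)) = ℏ√(8·9) = 6√2 ℏ.

l = 8, |L| = 6√2 ℏ ≈ 8.485ℏ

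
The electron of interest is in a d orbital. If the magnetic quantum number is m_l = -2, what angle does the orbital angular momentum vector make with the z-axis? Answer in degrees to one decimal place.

θ ≈ 144.7°

For a d orbital, l = 2.
|L|² = l(l+1)ℏ² = 6ℏ², so |L| = √6 ℏ.
L_z = m_l ℏ = −2ℏ.
cos θ = L_z/|L| = -2/√6, so θ ≈ 144.7°.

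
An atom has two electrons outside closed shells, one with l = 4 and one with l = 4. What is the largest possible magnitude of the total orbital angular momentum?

Angular momentum addition gives L = |l₁ − l₂|, …, l₁ + l₂.
Allowed values: L = 0, 1, 2, 3, 4, 5, 6, 7, 8.
The largest magnitude corresponds to L = 8: |L_tot| = ℏ√(8·9) = 6√2 ℏ.

|L_tot|_max = 6√2 ℏ ≈ 8.485ℏ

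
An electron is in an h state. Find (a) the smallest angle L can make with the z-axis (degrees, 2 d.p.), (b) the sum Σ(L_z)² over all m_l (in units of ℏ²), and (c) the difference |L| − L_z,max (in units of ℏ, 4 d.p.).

The letter h corresponds to l = 5.
cos θ_min = 5/√30, so θ_min ≈ 24.09°.
Σ m_l² = 110, so Σ(L_z)² = 110 ℏ².
|L| − L_z,max = (√30 − 5)ℏ ≈ 0.4772ℏ.

θ_min ≈ 24.09°; Σ(L_z)² = 110 ℏ²; |L|−L_z,max ≈ 0.4772ℏ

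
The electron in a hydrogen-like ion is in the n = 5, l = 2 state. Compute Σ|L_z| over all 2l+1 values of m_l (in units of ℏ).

m_l runs from −2 to 2, i.e. {-2, -1, 0, 1, 2}.
Σ|m_l| = l(l+1) = 6.

Σ|L_z| = 6 ℏ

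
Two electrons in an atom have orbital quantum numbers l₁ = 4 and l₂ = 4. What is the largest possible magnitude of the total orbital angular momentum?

Angular momentum addition gives L = |l₁ − l₂|, …, l₁ + l₂.
Allowed values: L = 0, 1, 2, 3, 4, 5, 6, 7, 8.
The largest magnitude corresponds to L = 8: |L_tot| = ℏ√(8·9) = 6√2 ℏ.

|L_tot|_max = 6√2 ℏ ≈ 8.485ℏ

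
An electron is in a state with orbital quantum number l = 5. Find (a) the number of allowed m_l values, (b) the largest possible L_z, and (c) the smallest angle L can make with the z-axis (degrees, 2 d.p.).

There are 2l+1 = 11 values of m_l.
L_z,max = lℏ = 5ℏ.
cos θ_min = 5/√30, so θ_min ≈ 24.09°.

11 values; L_z,max = 5ℏ; θ_min ≈ 24.09°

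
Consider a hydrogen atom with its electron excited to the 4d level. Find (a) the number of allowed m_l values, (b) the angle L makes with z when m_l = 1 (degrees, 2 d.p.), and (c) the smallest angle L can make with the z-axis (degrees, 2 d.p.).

The 4d level has l = 2.
There are 2l+1 = 5 values of m_l.
For m_l = 1: cos θ = 1/√6, θ ≈ 65.91°.
cos θ_min = 2/√6, so θ_min ≈ 35.26°.

5 values; θ(m_l=1) ≈ 65.91°; θ_min ≈ 35.26°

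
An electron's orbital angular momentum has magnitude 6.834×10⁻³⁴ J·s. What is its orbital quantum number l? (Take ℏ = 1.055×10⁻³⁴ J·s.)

In units of ℏ, |L| ≈ 6.478.
Set l(l+1) = 41.96; the integer solution is l = 6.

l = 6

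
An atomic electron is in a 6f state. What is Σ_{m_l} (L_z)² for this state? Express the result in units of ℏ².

Σ(L_z)² = 28 ℏ²

The 6f subshell has l = 3.
m_l ∈ {-3, -2, -1, 0, 1, 2, 3}.
Σ m_l² = 2·(1 + 4 + 9) = 28.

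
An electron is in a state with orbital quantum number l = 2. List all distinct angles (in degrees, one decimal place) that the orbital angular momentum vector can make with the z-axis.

θ ∈ {35.3°, 65.9°, 90.0°, 114.1°, 144.7°}

|L| = √(l(l+1)) ℏ = √6 ℏ.
cos θ = m_l/√6 for each m_l ∈ {-2, -1, 0, 1, 2}.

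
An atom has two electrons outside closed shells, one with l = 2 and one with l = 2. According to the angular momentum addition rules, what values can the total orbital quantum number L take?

L runs from |2 − 2| = 0 to 2 + 2 = 4.
So L can be 0, 1, 2, 3, 4.

L = 0, 1, 2, 3, 4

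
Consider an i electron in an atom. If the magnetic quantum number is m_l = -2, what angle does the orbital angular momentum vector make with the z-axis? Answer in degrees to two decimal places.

The letter i corresponds to l = 6.
|L| = √(l(l+1)) ℏ = √42 ℏ.
L_z = m_l ℏ = −2ℏ.
cos θ = L_z/|L| = -2/√42, so θ ≈ 107.98°.

θ ≈ 107.98°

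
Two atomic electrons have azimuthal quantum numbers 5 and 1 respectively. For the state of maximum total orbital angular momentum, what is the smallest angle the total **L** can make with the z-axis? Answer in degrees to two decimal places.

θ_min ≈ 22.21°

Angular momentum addition gives L = |l₁ − l₂|, …, l₁ + l₂.
Allowed values: L = 4, 5, 6.
The maximum is L = 6, with |L_tot| = ℏ√(6·7) = √42 ℏ.
The minimum angle with z is arccos(6/√42) ≈ 22.21°.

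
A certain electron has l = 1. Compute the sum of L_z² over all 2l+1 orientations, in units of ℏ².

m_l ∈ {-1, 0, 1}.
Σ m_l² = l(l+1)(2l+1)/3 = 1·2·3/3 = 2.

Σ(L_z)² = 2 ℏ²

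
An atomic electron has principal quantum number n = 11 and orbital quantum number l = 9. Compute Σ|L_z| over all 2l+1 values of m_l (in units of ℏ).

The allowed m_l values are -9, -8, -7, -6, -5, -4, -3, -2, -1, 0, 1, 2, 3, 4, 5, 6, 7, 8, 9.
Σ|m_l| = l(l+1) = 90.

Σ|L_z| = 90 ℏ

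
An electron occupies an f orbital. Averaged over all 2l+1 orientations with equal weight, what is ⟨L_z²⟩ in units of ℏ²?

The letter f corresponds to l = 3.
m_l ∈ {-3, -2, -1, 0, 1, 2, 3}.
⟨L_z²⟩ = ℏ²·l(l+1)/3 = 4ℏ².

⟨L_z²⟩ = 4 ℏ²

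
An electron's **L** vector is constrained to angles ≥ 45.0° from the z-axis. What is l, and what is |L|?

cos θ_min = l/√(l(l+1)) = √(l/(l+1)), so l/(l+1) = cos²(45.0°) = 0.5000.
l = cos²θ/sin²θ ≈ 1.
Then |L| = ℏ√(1·2) = √2 ℏ.

l = 1, |L| = √2 ℏ ≈ 1.414ℏ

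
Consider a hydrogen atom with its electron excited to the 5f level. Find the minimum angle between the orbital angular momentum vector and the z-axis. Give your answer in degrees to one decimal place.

θ_min ≈ 30.0°

The 5f level has l = 3.
|L| = ℏ√(l(l+1)) = 2√3 ℏ.
The smallest angle corresponds to the largest L_z, i.e. m_l = l = 3, giving L_z = 3ℏ.
cos θ_min = 3/√12, so θ_min ≈ 30.0°.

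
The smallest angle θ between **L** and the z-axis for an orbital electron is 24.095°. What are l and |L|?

cos θ_min = l/√(l(l+1)) = √(l/(l+1)), so l/(l+1) = cos²(24.095°) = 0.8333.
Solving: l = 5.
Then |L| = ℏ√(5·6) = √30 ℏ.

l = 5, |L| = √30 ℏ ≈ 5.477ℏ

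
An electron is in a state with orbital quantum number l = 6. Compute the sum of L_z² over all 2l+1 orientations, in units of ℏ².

Σ(L_z)² = 182 ℏ²

m_l ∈ {-6, -5, -4, -3, -2, -1, 0, 1, 2, 3, 4, 5, 6}.
Summing m² from −6 to 6: Σ m_l² = 182.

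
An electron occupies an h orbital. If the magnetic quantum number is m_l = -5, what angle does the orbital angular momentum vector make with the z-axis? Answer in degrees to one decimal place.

For an h orbital, l = 5.
|L| = ℏ√(l(l+1)) = √30 ℏ.
L_z = m_l ℏ = −5ℏ.
cos θ = L_z/|L| = -5/√30, so θ ≈ 155.9°.

θ ≈ 155.9°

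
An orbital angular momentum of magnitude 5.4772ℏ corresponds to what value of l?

|L| = ℏ√(l(l+1)), so l(l+1) = 30.
Solving: l = 5.

l = 5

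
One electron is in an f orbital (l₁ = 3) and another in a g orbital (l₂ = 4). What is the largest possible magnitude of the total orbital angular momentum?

|L_tot|_max = 2√14 ℏ ≈ 7.483ℏ

By the triangle rule, |l₁ − l₂| ≤ L ≤ l₁ + l₂.
Allowed values: L = 1, 2, 3, 4, 5, 6, 7.
The largest magnitude corresponds to L = 7: |L_tot| = ℏ√(7·8) = 2√14 ℏ.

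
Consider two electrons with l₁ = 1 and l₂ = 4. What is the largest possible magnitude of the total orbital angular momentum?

The total orbital quantum number L ranges from |l₁ − l₂| to l₁ + l₂ in integer steps.
Allowed values: L = 3, 4, 5.
The largest magnitude corresponds to L = 5: |L_tot| = ℏ√(5·6) = √30 ℏ.

|L_tot|_max = √30 ℏ ≈ 5.477ℏ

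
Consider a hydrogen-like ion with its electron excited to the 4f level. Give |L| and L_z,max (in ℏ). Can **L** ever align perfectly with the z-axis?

No: L_z,max = 3ℏ < |L| = 2√3 ℏ ≈ 3.464ℏ

The 4f level has l = 3.
|L| = 2√3 ℏ ≈ 3.4641ℏ, while L_z,max = lℏ = 3ℏ.
Since |L| > L_z,max, the vector can never point exactly along z; the closest it comes is θ_min = arccos(3/√12) ≈ 30.0°.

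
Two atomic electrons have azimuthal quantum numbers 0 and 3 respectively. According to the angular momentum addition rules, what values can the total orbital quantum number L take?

L = 3

By the triangle rule, |l₁ − l₂| ≤ L ≤ l₁ + l₂.
So L can be 3.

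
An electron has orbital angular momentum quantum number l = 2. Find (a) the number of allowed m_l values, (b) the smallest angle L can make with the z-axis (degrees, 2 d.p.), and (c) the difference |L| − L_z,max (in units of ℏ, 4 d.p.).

5 values; θ_min ≈ 35.26°; |L|−L_z,max ≈ 0.4495ℏ

There are 2l+1 = 5 values of m_l.
cos θ_min = 2/√6, so θ_min ≈ 35.26°.
|L| − L_z,max = (√6 − 2)ℏ ≈ 0.4495ℏ.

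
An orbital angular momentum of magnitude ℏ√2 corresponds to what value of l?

|L| = ℏ√(l(l+1)), so l(l+1) = 2.
Solving: l = 1.

l = 1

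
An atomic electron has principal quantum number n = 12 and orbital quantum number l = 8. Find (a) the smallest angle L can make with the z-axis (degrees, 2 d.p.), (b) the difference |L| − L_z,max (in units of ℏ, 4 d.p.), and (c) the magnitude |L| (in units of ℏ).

θ_min ≈ 19.47°; |L|−L_z,max ≈ 0.4853ℏ; |L| = 6√2 ℏ ≈ 8.485ℏ

cos θ_min = 8/√72, so θ_min ≈ 19.47°.
|L| − L_z,max = (6√2 − 8)ℏ ≈ 0.4853ℏ.
|L| = ℏ√(8·9) = 6√2 ℏ ≈ 8.485ℏ.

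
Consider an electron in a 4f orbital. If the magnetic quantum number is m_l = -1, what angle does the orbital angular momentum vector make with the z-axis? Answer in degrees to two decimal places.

θ ≈ 106.78°

4f means n = 4, l = 3.
|L| = √(l(l+1)) ℏ = 2√3 ℏ.
L_z = m_l ℏ = −1ℏ.
cos θ = L_z/|L| = -1/√12, so θ ≈ 106.78°.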